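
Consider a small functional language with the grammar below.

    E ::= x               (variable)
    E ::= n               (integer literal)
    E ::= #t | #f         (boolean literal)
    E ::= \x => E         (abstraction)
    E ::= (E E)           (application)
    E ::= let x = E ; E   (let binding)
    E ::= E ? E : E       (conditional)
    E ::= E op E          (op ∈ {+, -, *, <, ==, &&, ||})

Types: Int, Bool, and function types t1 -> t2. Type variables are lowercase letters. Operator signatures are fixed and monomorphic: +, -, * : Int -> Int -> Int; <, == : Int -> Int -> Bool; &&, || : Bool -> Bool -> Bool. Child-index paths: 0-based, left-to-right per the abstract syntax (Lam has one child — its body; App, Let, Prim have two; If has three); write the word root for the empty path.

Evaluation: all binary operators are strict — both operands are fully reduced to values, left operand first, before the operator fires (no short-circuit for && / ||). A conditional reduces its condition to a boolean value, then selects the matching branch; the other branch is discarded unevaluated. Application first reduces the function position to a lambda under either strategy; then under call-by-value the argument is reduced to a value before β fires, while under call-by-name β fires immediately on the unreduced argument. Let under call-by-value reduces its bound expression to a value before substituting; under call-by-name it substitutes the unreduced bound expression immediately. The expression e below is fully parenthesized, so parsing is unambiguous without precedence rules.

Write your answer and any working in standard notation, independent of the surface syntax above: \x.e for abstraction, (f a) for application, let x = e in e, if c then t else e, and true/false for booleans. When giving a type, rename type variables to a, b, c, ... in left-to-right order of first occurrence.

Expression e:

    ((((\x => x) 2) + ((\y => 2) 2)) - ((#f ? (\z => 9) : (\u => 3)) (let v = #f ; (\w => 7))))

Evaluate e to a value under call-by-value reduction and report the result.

Working:
step 0: ((((\x.x) 2) + ((\y.2) 2)) - ((if false then (\z.9) else (\u.3)) (let v = false in (\w.7))))
step 1: [beta@0.0] ((2 + ((\y.2) 2)) - ((if false then (\z.9) else (\u.3)) (let v = false in (\w.7))))
step 2: [beta@0.1] ((2 + 2) - ((if false then (\z.9) else (\u.3)) (let v = false in (\w.7))))
step 3: [delta@0] (4 - ((if false then (\z.9) else (\u.3)) (let v = false in (\w.7))))
step 4: [if@1.0] (4 - ((\u.3) (let v = false in (\w.7))))
step 5: [let@1.1] (4 - ((\u.3) (\w.7)))
step 6: [beta@1] (4 - 3)
step 7: [delta@root] 1

Answer: 1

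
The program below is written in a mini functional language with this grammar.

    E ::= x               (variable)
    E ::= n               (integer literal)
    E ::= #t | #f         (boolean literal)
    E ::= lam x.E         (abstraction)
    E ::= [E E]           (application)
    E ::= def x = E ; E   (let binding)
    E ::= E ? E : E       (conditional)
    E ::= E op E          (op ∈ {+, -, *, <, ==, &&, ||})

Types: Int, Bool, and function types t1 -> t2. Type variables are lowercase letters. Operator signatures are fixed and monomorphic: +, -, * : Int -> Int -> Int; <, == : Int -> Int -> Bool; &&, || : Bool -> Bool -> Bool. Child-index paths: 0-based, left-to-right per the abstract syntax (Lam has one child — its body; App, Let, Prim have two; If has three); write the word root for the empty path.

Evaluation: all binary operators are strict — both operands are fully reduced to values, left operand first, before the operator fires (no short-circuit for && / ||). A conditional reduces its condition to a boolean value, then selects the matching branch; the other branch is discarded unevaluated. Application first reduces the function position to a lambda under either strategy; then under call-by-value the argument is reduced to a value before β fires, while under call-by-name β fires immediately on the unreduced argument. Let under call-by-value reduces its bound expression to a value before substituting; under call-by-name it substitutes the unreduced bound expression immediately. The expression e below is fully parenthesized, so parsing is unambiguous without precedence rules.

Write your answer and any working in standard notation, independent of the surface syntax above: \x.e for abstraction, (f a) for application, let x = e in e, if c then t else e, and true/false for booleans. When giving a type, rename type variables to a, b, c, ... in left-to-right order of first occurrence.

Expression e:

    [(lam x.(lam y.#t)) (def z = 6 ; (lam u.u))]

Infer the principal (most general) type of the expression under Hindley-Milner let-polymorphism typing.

Answer: a -> Bool

Trace:
\y._ : b -> Bool
\x._ : a -> b -> Bool
let z : Int
u : c
\u._ : c -> c
  unify a -> b -> Bool ~ (c -> c) -> d
  unify a ~ c -> c
  unify b -> Bool ~ d
_ _ : b -> Bool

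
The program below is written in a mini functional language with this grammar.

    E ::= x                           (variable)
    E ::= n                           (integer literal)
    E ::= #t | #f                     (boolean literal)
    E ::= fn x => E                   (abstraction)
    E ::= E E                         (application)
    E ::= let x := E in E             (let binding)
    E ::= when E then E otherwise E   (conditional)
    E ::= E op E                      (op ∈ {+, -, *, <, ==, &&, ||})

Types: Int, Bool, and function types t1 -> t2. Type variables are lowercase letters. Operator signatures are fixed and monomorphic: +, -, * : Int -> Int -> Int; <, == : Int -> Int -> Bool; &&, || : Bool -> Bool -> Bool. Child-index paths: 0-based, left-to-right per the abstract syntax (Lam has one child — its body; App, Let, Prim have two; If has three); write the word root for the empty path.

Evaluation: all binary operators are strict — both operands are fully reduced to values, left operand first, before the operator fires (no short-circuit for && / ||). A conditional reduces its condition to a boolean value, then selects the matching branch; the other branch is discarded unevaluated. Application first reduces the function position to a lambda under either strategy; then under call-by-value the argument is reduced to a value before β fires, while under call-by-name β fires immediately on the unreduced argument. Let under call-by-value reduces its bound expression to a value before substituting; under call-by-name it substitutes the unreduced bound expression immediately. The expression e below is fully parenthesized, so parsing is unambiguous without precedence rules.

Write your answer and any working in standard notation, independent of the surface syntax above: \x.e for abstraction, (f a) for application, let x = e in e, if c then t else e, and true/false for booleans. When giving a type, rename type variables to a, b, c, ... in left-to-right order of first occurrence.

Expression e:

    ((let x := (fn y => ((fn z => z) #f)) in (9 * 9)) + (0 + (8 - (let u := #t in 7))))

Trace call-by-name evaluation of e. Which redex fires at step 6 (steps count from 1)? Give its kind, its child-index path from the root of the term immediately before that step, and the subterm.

Answer: delta at root : (81 + 1)

Working:
step 0: ((let x = (\y.((\z.z) false)) in (9 * 9)) + (0 + (8 - (let u = true in 7))))
step 1: [let@0] ((9 * 9) + (0 + (8 - (let u = true in 7))))
step 2: [delta@0] (81 + (0 + (8 - (let u = true in 7))))
step 3: [let@1.1.1] (81 + (0 + (8 - 7)))
step 4: [delta@1.1] (81 + (0 + 1))
step 5: [delta@1] (81 + 1)
step 6: [delta@root] 82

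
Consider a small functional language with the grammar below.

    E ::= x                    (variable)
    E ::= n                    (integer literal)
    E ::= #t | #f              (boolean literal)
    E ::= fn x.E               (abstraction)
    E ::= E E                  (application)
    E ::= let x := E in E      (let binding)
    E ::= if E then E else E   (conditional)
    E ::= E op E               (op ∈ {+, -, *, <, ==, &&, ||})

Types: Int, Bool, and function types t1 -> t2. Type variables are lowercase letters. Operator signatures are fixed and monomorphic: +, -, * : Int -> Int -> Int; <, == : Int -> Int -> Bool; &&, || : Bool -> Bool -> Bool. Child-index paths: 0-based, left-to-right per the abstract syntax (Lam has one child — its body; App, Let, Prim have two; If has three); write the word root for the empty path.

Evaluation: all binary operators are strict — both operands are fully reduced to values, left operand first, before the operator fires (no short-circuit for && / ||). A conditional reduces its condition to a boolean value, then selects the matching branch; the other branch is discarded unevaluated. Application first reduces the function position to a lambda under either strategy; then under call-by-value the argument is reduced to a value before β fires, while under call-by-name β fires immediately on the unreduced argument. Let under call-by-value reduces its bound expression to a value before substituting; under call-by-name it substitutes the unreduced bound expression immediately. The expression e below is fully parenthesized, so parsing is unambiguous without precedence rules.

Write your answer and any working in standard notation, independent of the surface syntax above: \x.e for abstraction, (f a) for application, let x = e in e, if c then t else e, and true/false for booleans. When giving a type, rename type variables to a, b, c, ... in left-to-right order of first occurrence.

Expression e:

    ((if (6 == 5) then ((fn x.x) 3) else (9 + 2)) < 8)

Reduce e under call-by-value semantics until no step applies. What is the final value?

Answer: false

Derivation:
step 0: ((if (6 == 5) then ((\x.x) 3) else (9 + 2)) < 8)
step 1: [delta@0.0] ((if false then ((\x.x) 3) else (9 + 2)) < 8)
step 2: [if@0] ((9 + 2) < 8)
step 3: [delta@0] (11 < 8)
step 4: [delta@root] false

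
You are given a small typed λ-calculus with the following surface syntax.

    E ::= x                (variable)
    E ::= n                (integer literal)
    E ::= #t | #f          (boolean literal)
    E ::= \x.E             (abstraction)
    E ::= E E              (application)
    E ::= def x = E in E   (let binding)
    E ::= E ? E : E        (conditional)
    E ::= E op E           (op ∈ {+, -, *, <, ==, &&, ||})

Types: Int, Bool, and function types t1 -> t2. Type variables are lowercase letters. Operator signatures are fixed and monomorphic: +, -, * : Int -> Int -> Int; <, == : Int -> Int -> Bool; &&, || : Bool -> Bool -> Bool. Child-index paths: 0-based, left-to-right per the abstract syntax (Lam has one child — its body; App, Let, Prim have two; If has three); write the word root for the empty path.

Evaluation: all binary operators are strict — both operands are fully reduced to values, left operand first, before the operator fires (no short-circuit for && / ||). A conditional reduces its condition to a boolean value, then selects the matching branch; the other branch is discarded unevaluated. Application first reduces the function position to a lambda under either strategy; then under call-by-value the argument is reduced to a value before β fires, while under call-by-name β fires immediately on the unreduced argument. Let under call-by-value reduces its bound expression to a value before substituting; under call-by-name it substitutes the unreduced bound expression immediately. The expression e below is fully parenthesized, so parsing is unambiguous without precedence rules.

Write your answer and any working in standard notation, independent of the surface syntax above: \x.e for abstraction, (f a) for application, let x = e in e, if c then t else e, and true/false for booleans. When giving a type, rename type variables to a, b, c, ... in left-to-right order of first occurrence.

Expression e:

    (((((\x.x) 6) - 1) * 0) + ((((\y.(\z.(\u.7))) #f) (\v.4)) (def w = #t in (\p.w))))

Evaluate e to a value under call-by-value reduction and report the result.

Trace:
step 0: (((((\x.x) 6) - 1) * 0) + ((((\y.(\z.(\u.7))) false) (\v.4)) (let w = true in (\p.w))))
step 1: [beta@0.0.0] (((6 - 1) * 0) + ((((\y.(\z.(\u.7))) false) (\v.4)) (let w = true in (\p.w))))
step 2: [delta@0.0] ((5 * 0) + ((((\y.(\z.(\u.7))) false) (\v.4)) (let w = true in (\p.w))))
step 3: [delta@0] (0 + ((((\y.(\z.(\u.7))) false) (\v.4)) (let w = true in (\p.w))))
step 4: [beta@1.0.0] (0 + (((\z.(\u.7)) (\v.4)) (let w = true in (\p.w))))
step 5: [beta@1.0] (0 + ((\u.7) (let w = true in (\p.w))))
step 6: [let@1.1] (0 + ((\u.7) (\p.true)))
step 7: [beta@1] (0 + 7)
step 8: [delta@root] 7

Answer: 7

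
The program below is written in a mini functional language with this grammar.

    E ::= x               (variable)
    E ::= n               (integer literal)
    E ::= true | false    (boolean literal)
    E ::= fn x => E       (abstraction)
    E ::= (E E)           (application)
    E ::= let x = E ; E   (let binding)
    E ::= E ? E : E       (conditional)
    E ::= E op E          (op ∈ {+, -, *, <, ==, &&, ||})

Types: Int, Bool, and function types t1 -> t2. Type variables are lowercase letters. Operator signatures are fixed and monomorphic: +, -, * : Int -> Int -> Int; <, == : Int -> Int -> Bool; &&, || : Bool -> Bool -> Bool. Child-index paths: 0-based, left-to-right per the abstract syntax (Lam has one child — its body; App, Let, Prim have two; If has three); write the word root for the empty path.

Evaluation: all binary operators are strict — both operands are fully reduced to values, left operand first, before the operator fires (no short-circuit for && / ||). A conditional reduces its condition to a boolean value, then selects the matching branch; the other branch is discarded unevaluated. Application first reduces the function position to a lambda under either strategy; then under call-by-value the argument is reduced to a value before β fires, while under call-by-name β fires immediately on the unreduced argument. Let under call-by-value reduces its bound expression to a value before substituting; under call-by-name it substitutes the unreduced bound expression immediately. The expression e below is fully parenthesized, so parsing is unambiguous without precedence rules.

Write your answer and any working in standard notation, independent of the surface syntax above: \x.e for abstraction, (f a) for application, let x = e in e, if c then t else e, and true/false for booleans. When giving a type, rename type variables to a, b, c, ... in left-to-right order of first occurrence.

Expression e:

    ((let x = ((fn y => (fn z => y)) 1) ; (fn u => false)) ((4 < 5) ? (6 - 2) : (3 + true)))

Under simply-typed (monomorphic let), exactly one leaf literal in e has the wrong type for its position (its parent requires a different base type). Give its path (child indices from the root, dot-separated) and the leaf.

Answer: 1.2.1 : true

Trace:
y : a
\z._ : b -> a
\y._ : a -> b -> a
  unify a -> b -> a ~ Int -> c
  unify a ~ Int
  unify b -> Int ~ c
_ _ : b -> Int
let x : b -> Int
\u._ : d -> Bool
  unify Int ~ Int
  unify Int ~ Int
  unify Bool ~ Bool
  unify Int ~ Int
  unify Int ~ Int
  unify Int ~ Int
  unify Bool ~ Int
  FAIL: mismatch Bool ~ Int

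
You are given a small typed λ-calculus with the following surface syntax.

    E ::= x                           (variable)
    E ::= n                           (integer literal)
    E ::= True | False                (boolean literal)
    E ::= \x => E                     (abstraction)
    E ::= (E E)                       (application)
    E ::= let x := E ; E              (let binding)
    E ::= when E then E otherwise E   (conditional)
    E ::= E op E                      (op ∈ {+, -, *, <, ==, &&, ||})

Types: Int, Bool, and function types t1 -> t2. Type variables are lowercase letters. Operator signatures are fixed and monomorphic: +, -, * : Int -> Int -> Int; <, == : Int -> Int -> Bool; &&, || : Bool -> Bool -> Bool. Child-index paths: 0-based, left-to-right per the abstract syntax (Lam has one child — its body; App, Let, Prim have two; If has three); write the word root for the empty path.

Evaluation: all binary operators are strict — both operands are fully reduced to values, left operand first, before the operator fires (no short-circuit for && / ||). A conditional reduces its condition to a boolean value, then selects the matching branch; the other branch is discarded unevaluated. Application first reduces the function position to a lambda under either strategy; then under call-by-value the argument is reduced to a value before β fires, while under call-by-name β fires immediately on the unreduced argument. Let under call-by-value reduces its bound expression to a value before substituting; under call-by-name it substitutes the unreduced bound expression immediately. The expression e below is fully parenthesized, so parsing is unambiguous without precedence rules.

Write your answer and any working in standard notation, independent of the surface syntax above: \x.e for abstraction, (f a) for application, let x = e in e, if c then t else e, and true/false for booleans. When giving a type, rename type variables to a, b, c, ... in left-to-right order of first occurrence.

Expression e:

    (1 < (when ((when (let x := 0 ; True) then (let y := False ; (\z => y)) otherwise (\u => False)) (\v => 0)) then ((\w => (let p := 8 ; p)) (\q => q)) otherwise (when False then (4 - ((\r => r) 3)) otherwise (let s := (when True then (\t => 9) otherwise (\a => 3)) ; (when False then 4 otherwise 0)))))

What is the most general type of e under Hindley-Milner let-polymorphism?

Working:
  unify Int ~ Int
let x : Int
  unify Bool ~ Bool
let y : Bool
y : Bool
\z._ : a -> Bool
\u._ : b -> Bool
  unify a -> Bool ~ b -> Bool
  unify a ~ b
  unify Bool ~ Bool
\v._ : c -> Int
  unify b -> Bool ~ (c -> Int) -> d
  unify b ~ c -> Int
  unify Bool ~ d
_ _ : Bool
  unify Bool ~ Bool
let p : Int
p : Int
\w._ : e -> Int
q : f
\q._ : f -> f
  unify e -> Int ~ (f -> f) -> g
  unify e ~ f -> f
  unify Int ~ g
_ _ : Int
  unify Bool ~ Bool
  unify Int ~ Int
r : h
\r._ : h -> h
  unify h -> h ~ Int -> i
  unify h ~ Int
  unify Int ~ i
_ _ : Int
  unify Int ~ Int
  unify Bool ~ Bool
\t._ : j -> Int
\a._ : k -> Int
  unify j -> Int ~ k -> Int
  unify j ~ k
  unify Int ~ Int
let s : forall. k -> Int
  unify Bool ~ Bool
  unify Int ~ Int
  unify Int ~ Int
  unify Int ~ Int
  unify Int ~ Int

Answer: Bool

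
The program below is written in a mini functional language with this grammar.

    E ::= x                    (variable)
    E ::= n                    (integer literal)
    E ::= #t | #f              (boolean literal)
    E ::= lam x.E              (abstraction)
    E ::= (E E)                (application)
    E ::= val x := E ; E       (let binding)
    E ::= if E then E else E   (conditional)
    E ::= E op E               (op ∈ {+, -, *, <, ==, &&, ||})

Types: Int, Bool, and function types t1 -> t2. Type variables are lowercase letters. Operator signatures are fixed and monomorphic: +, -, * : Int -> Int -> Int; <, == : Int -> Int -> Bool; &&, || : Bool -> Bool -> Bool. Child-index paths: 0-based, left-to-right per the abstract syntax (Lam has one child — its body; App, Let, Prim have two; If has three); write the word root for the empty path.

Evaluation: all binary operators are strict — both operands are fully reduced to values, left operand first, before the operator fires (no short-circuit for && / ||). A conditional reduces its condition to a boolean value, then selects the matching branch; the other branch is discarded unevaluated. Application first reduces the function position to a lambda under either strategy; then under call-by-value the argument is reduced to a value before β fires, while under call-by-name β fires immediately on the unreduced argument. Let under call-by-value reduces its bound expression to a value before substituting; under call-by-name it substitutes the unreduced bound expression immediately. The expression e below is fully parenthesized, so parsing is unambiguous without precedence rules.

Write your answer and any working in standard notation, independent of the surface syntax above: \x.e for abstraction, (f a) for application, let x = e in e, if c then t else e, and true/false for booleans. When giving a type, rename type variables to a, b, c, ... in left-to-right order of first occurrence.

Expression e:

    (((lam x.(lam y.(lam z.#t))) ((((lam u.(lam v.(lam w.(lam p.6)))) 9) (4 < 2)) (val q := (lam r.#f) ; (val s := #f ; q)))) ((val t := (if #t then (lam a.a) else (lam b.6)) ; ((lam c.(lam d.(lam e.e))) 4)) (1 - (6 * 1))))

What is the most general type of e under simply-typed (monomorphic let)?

Answer: a -> Bool

Working:
\z._ : c -> Bool
\y._ : b -> c -> Bool
\x._ : a -> b -> c -> Bool
\p._ : g -> Int
\w._ : f -> g -> Int
\v._ : e -> f -> g -> Int
\u._ : d -> e -> f -> g -> Int
  unify d -> e -> f -> g -> Int ~ Int -> h
  unify d ~ Int
  unify e -> f -> g -> Int ~ h
_ _ : e -> f -> g -> Int
  unify Int ~ Int
  unify Int ~ Int
  unify e -> f -> g -> Int ~ Bool -> i
  unify e ~ Bool
  unify f -> g -> Int ~ i
_ _ : f -> g -> Int
\r._ : j -> Bool
let q : j -> Bool
let s : Bool
q : j -> Bool
  unify f -> g -> Int ~ (j -> Bool) -> k
  unify f ~ j -> Bool
  unify g -> Int ~ k
_ _ : g -> Int
  unify a -> b -> c -> Bool ~ (g -> Int) -> l
  unify a ~ g -> Int
  unify b -> c -> Bool ~ l
_ _ : b -> c -> Bool
  unify Bool ~ Bool
a : m
\a._ : m -> m
\b._ : n -> Int
  unify m -> m ~ n -> Int
  unify m ~ n
  unify n ~ Int
let t : Int -> Int
e : q
\e._ : q -> q
\d._ : p -> q -> q
\c._ : o -> p -> q -> q
  unify o -> p -> q -> q ~ Int -> r
  unify o ~ Int
  unify p -> q -> q ~ r
_ _ : p -> q -> q
  unify Int ~ Int
  unify Int ~ Int
  unify Int ~ Int
  unify Int ~ Int
  unify p -> q -> q ~ Int -> s
  unify p ~ Int
  unify q -> q ~ s
_ _ : q -> q
  unify b -> c -> Bool ~ (q -> q) -> t
  unify b ~ q -> q
  unify c -> Bool ~ t
_ _ : c -> Bool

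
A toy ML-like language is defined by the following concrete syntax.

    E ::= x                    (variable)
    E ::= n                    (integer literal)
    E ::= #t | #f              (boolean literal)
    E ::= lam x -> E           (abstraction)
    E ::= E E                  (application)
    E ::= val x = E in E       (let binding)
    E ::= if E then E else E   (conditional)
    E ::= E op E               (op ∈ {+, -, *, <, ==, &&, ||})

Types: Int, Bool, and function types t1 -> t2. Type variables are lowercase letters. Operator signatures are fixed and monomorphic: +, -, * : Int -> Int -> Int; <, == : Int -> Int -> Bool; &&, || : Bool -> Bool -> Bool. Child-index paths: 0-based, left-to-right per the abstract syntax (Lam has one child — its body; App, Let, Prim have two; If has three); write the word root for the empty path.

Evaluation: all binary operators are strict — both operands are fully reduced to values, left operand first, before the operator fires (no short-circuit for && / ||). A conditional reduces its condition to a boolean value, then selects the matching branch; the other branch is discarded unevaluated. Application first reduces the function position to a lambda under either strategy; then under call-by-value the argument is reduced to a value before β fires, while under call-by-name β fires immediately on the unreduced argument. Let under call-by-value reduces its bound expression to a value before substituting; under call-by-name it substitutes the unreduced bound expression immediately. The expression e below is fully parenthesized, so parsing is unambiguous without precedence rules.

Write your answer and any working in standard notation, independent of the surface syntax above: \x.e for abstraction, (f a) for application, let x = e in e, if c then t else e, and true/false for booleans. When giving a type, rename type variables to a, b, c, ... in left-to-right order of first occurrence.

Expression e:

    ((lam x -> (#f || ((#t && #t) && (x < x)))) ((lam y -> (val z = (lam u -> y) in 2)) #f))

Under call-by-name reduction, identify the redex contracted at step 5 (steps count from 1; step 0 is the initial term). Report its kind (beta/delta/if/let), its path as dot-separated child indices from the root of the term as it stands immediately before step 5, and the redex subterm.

Answer: beta at 1.1.1 : ((\y.(let z = (\u.y) in 2)) false)

Working:
step 0: ((\x.(false || ((true && true) && (x < x)))) ((\y.(let z = (\u.y) in 2)) false))
step 1: [beta@root] (false || ((true && true) && (((\y.(let z = (\u.y) in 2)) false) < ((\y.(let z = (\u.y) in 2)) false))))
step 2: [delta@1.0] (false || (true && (((\y.(let z = (\u.y) in 2)) false) < ((\y.(let z = (\u.y) in 2)) false))))
step 3: [beta@1.1.0] (false || (true && ((let z = (\u.false) in 2) < ((\y.(let z = (\u.y) in 2)) false))))
step 4: [let@1.1.0] (false || (true && (2 < ((\y.(let z = (\u.y) in 2)) false))))
step 5: [beta@1.1.1] (false || (true && (2 < (let z = (\u.false) in 2))))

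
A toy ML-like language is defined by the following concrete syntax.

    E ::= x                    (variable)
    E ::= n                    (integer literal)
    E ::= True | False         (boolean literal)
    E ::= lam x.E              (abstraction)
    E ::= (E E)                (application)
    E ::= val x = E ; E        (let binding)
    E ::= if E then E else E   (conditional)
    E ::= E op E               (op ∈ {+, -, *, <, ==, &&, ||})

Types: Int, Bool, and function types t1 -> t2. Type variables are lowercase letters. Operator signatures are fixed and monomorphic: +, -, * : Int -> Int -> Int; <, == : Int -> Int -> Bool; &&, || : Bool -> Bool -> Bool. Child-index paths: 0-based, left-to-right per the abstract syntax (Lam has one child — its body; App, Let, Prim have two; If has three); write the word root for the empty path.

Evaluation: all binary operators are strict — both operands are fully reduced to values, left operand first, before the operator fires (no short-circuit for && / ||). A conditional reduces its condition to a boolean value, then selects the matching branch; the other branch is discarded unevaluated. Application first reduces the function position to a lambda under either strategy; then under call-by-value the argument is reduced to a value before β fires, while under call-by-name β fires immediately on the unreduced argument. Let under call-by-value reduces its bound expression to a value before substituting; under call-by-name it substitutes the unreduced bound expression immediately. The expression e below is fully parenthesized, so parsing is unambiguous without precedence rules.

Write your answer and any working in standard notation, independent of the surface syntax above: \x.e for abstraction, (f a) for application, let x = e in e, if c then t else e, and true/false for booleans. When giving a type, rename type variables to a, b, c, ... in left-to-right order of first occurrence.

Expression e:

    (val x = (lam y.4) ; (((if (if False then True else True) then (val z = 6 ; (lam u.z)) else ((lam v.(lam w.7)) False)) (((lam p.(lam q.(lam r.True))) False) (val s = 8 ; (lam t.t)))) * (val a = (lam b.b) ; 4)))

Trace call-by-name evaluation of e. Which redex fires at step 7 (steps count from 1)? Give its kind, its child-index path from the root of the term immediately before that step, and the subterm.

Trace:
step 0: (let x = (\y.4) in (((if (if false then true else true) then (let z = 6 in (\u.z)) else ((\v.(\w.7)) false)) (((\p.(\q.(\r.true))) false) (let s = 8 in (\t.t)))) * (let a = (\b.b) in 4)))
step 1: [let@root] (((if (if false then true else true) then (let z = 6 in (\u.z)) else ((\v.(\w.7)) false)) (((\p.(\q.(\r.true))) false) (let s = 8 in (\t.t)))) * (let a = (\b.b) in 4))
step 2: [if@0.0.0] (((if true then (let z = 6 in (\u.z)) else ((\v.(\w.7)) false)) (((\p.(\q.(\r.true))) false) (let s = 8 in (\t.t)))) * (let a = (\b.b) in 4))
step 3: [if@0.0] (((let z = 6 in (\u.z)) (((\p.(\q.(\r.true))) false) (let s = 8 in (\t.t)))) * (let a = (\b.b) in 4))
step 4: [let@0.0] (((\u.6) (((\p.(\q.(\r.true))) false) (let s = 8 in (\t.t)))) * (let a = (\b.b) in 4))
step 5: [beta@0] (6 * (let a = (\b.b) in 4))
step 6: [let@1] (6 * 4)
step 7: [delta@root] 24

Answer: delta at root : (6 * 4)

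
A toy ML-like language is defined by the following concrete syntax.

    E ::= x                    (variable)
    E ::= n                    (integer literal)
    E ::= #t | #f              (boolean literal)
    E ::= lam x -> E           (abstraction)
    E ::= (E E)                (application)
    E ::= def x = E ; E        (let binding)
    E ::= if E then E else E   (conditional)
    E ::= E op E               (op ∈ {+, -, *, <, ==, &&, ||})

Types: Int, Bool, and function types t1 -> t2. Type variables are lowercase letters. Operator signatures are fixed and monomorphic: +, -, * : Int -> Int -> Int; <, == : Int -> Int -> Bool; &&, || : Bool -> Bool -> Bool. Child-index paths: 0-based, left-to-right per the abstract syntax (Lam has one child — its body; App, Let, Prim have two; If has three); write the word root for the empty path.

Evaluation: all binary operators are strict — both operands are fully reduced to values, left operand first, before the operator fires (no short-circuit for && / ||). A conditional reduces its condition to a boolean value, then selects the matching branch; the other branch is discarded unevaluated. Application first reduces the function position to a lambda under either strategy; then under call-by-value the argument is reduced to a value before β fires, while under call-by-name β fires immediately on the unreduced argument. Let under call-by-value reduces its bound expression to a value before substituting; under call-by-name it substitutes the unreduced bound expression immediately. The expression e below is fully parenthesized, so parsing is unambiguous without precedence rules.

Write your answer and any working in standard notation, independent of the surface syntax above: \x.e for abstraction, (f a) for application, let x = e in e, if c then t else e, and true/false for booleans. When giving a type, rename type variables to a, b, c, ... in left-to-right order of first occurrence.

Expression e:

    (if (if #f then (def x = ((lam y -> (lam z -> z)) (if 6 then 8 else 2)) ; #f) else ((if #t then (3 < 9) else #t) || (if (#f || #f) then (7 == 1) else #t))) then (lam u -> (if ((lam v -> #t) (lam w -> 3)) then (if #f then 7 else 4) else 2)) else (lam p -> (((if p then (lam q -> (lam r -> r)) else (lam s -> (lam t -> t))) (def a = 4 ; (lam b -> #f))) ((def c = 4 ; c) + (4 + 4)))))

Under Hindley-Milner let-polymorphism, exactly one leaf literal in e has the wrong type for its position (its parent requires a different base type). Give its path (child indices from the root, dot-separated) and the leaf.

Trace:
  unify Bool ~ Bool
z : b
\z._ : b -> b
\y._ : a -> b -> b
  unify Int ~ Bool
  FAIL: mismatch Int ~ Bool

Answer: 0.1.0.1.0 : 6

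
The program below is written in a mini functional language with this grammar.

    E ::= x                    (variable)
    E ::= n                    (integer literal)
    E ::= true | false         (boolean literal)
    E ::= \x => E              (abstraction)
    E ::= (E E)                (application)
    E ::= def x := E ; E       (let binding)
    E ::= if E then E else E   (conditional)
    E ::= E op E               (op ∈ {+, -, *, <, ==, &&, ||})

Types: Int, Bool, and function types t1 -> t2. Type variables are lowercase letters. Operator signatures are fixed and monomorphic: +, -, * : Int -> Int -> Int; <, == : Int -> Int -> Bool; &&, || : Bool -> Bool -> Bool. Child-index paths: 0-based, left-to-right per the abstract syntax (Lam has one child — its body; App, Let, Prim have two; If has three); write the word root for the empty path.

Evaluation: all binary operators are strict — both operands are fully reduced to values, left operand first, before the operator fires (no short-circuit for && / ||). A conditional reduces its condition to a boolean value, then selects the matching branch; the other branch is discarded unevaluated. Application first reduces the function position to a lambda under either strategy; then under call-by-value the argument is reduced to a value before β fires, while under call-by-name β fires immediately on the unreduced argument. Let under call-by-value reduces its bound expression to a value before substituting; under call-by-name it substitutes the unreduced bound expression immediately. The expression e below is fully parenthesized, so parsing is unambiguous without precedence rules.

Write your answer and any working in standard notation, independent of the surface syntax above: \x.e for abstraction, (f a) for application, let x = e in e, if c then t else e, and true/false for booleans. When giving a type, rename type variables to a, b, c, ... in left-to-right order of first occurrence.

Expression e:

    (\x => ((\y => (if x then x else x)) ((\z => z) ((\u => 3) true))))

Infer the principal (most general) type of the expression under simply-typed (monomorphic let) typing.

Answer: Bool -> Bool

Trace:
x : a
  unify a ~ Bool
x : Bool
x : Bool
  unify Bool ~ Bool
\y._ : b -> Bool
z : c
\z._ : c -> c
\u._ : d -> Int
  unify d -> Int ~ Bool -> e
  unify d ~ Bool
  unify Int ~ e
_ _ : Int
  unify c -> c ~ Int -> f
  unify c ~ Int
  unify Int ~ f
_ _ : Int
  unify b -> Bool ~ Int -> g
  unify b ~ Int
  unify Bool ~ g
_ _ : Bool
\x._ : Bool -> Bool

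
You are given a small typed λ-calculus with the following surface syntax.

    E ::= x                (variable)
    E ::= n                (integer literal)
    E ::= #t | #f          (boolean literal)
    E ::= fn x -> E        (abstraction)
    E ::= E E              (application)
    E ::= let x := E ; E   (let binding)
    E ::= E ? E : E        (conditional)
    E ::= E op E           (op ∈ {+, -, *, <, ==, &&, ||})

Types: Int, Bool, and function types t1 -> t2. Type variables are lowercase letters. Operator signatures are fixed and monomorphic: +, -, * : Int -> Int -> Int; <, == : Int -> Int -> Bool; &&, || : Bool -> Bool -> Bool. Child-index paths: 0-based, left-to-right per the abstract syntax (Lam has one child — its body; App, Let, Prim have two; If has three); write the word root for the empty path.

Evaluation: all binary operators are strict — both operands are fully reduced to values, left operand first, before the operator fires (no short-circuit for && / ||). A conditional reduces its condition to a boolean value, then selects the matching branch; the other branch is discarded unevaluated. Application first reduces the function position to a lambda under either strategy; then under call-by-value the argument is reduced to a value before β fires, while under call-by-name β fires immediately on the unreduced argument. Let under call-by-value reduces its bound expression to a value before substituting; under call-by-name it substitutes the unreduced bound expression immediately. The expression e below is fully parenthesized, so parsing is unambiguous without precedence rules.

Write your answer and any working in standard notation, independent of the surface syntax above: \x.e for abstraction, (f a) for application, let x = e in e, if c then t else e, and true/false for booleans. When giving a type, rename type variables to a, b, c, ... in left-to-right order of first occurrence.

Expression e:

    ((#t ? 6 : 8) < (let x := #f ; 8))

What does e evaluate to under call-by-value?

Trace:
step 0: ((if true then 6 else 8) < (let x = false in 8))
step 1: [if@0] (6 < (let x = false in 8))
step 2: [let@1] (6 < 8)
step 3: [delta@root] true

Answer: true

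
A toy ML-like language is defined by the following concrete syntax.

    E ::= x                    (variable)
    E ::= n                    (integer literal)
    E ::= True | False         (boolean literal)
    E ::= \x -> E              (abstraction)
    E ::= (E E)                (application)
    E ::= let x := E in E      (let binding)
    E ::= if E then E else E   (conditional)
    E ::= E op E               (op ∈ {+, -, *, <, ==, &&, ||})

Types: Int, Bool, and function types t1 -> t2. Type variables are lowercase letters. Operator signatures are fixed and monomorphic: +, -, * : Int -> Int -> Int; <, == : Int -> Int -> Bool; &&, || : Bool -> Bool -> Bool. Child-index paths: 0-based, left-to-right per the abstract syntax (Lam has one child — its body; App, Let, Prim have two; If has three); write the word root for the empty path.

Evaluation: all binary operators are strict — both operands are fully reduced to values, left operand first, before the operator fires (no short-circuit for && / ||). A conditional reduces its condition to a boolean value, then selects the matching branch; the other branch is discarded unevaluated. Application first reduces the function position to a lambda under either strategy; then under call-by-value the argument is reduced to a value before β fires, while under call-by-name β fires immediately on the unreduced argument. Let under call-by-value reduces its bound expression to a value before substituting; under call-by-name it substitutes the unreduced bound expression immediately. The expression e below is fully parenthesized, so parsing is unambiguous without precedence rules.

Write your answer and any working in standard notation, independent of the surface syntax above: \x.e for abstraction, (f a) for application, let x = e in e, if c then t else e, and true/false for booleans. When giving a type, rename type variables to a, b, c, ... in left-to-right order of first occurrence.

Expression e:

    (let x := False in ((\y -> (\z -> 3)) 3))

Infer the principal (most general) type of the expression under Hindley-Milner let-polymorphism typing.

Answer: a -> Int

Trace:
let x : Bool
\z._ : b -> Int
\y._ : a -> b -> Int
  unify a -> b -> Int ~ Int -> c
  unify a ~ Int
  unify b -> Int ~ c
_ _ : b -> Int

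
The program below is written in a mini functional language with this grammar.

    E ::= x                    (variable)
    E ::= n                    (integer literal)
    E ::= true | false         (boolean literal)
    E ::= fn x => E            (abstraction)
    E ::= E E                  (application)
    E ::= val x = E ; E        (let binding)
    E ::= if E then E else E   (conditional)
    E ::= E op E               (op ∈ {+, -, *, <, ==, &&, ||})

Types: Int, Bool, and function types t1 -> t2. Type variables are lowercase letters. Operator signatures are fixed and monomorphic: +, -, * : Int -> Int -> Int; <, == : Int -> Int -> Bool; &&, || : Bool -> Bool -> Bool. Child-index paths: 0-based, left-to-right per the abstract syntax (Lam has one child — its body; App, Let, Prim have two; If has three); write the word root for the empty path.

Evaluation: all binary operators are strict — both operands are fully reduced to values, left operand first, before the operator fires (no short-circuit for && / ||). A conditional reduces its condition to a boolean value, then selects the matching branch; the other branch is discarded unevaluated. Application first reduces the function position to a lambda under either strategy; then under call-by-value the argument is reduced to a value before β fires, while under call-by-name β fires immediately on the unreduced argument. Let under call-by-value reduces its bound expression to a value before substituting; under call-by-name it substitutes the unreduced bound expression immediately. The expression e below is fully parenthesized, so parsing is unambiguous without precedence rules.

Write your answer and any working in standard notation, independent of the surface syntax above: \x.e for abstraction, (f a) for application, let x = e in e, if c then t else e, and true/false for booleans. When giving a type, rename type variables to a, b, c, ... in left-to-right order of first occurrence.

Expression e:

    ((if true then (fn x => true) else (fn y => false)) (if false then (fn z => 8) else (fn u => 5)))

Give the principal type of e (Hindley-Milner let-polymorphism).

Derivation:
  unify Bool ~ Bool
\x._ : a -> Bool
\y._ : b -> Bool
  unify a -> Bool ~ b -> Bool
  unify a ~ b
  unify Bool ~ Bool
  unify Bool ~ Bool
\z._ : c -> Int
\u._ : d -> Int
  unify c -> Int ~ d -> Int
  unify c ~ d
  unify Int ~ Int
  unify b -> Bool ~ (d -> Int) -> e
  unify b ~ d -> Int
  unify Bool ~ e
_ _ : Bool

Answer: Bool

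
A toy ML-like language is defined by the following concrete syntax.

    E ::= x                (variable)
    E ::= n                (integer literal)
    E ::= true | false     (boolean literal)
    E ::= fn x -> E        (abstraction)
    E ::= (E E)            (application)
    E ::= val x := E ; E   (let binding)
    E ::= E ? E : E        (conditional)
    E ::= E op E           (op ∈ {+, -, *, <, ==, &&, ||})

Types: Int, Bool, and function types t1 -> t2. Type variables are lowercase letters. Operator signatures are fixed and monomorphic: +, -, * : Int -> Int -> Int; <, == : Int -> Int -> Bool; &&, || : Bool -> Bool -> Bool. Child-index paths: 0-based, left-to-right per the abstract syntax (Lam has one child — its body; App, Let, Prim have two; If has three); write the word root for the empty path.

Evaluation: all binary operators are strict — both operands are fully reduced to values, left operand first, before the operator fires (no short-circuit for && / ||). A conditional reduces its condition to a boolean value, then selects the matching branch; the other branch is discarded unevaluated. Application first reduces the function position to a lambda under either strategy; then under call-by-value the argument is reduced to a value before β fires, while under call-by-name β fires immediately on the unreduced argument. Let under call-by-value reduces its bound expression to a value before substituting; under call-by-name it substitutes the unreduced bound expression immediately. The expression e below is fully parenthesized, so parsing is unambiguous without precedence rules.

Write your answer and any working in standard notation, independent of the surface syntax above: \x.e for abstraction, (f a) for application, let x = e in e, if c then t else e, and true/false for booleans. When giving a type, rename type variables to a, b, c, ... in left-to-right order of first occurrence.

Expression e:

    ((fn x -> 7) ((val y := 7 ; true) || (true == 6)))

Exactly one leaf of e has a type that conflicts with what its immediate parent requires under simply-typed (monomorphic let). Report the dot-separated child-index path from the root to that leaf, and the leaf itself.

Derivation:
\x._ : a -> Int
let y : Int
  unify Bool ~ Bool
  unify Bool ~ Int
  FAIL: mismatch Bool ~ Int

Answer: 1.1.0 : true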